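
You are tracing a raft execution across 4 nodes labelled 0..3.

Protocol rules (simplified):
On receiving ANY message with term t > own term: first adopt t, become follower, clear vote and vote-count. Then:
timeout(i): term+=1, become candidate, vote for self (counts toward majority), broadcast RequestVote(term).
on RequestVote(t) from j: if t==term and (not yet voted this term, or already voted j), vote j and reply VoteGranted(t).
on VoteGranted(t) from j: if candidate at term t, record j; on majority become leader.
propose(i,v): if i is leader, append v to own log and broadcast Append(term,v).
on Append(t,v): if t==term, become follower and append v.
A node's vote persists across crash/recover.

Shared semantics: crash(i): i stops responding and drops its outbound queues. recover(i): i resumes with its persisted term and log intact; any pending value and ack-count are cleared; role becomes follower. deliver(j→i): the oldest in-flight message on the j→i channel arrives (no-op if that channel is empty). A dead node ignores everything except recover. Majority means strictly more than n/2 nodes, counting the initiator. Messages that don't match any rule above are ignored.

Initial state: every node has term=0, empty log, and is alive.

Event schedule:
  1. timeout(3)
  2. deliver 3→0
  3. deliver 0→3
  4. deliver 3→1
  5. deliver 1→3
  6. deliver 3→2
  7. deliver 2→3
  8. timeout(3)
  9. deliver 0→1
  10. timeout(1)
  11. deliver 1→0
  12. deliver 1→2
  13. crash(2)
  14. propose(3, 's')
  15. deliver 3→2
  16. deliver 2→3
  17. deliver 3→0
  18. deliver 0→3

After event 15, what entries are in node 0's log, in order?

empty

[1] timeout(3) → N3(cand t1 [-])
[2] deliver 3→0 → N0(foll t1 [-])
[3] deliver 0→3 → ∅
[4] deliver 3→1 → N1(foll t1 [-])
[5] deliver 1→3 → N3(lead t1 [-])
[6] deliver 3→2 → N2(foll t1 [-])
[7] deliver 2→3 → ∅
[8] timeout(3) → N3(cand t2 [-])
[9] deliver 0→1 → ∅
[10] timeout(1) → N1(cand t2 [-])
[11] deliver 1→0 → N0(foll t2 [-])
[12] deliver 1→2 → N2(foll t2 [-])
[13] crash(2) → N2(✗foll t2 [-])
[14] propose(3,'s') → ∅
[15] deliver 3→2 → ∅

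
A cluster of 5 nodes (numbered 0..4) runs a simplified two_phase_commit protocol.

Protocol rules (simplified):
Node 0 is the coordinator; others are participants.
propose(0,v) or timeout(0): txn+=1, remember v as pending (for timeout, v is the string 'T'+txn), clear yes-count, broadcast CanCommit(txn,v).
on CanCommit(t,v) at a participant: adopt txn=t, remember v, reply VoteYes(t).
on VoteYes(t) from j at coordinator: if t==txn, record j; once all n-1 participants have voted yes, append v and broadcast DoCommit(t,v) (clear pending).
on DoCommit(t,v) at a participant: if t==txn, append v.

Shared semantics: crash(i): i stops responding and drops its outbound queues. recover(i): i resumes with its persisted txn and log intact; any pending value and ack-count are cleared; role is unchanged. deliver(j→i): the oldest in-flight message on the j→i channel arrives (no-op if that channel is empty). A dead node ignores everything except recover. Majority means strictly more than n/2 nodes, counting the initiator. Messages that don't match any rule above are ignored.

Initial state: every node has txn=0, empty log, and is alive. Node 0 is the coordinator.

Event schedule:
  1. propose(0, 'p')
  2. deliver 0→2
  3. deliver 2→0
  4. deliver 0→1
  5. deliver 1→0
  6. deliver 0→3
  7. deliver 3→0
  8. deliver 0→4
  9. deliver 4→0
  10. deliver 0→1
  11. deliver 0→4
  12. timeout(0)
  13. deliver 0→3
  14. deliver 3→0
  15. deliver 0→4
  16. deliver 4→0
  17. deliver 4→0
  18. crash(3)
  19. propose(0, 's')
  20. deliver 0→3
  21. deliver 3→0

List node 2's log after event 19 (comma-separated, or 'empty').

after 1 — propose(0,'p'): n0:coor/t1/[-]
after 2 — deliver 0→2: n2:part/t1/[-]
after 3 — deliver 2→0: ·
after 4 — deliver 0→1: n1:part/t1/[-]
after 5 — deliver 1→0: ·
after 6 — deliver 0→3: n3:part/t1/[-]
after 7 — deliver 3→0: ·
after 8 — deliver 0→4: n4:part/t1/[-]
after 9 — deliver 4→0: n0:coor/t1/[p]
after 10 — deliver 0→1: n1:part/t1/[p]
after 11 — deliver 0→4: n4:part/t1/[p]
after 12 — timeout(0): n0:coor/t2/[p]
after 13 — deliver 0→3: n3:part/t1/[p]
after 14 — deliver 3→0: ·
after 15 — deliver 0→4: n4:part/t2/[p]
after 16 — deliver 4→0: ·
after 17 — deliver 4→0: ·
after 18 — crash(3): n3:✗part/t1/[p]
after 19 — propose(0,'s'): n0:coor/t3/[p]

empty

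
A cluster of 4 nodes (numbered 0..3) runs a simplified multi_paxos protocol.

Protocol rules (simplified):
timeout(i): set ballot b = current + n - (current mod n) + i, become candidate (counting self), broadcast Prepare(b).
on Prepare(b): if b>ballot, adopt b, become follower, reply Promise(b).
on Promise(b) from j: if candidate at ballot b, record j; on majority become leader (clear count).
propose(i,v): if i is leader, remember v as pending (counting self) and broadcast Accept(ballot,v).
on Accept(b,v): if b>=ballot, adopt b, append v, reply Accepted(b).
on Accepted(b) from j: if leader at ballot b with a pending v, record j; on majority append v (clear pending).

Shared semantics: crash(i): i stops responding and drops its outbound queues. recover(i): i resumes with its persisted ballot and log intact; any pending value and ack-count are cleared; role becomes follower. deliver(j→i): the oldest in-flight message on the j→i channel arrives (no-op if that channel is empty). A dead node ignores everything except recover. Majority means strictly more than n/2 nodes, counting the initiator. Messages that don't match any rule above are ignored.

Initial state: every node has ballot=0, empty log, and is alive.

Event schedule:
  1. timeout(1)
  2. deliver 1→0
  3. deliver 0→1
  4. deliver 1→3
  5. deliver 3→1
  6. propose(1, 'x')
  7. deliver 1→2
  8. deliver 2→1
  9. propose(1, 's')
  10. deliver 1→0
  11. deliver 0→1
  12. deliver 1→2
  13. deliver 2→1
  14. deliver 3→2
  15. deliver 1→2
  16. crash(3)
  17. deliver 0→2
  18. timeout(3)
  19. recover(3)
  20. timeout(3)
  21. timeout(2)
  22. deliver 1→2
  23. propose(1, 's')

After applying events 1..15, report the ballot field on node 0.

5

e1 timeout(1): 1[cand,b=5,-]
e2 deliver 1→0: 0[foll,b=5,-]
e3 deliver 0→1: ·
e4 deliver 1→3: 3[foll,b=5,-]
e5 deliver 3→1: 1[lead,b=5,-]
e6 propose(1,'x'): ·
e7 deliver 1→2: 2[foll,b=5,-]
e8 deliver 2→1: ·
e9 propose(1,'s'): ·
e10 deliver 1→0: 0[foll,b=5,x]
e11 deliver 0→1: ·
e12 deliver 1→2: 2[foll,b=5,x]
e13 deliver 2→1: 1[lead,b=5,s]
e14 deliver 3→2: ·
e15 deliver 1→2: 2[foll,b=5,x,s]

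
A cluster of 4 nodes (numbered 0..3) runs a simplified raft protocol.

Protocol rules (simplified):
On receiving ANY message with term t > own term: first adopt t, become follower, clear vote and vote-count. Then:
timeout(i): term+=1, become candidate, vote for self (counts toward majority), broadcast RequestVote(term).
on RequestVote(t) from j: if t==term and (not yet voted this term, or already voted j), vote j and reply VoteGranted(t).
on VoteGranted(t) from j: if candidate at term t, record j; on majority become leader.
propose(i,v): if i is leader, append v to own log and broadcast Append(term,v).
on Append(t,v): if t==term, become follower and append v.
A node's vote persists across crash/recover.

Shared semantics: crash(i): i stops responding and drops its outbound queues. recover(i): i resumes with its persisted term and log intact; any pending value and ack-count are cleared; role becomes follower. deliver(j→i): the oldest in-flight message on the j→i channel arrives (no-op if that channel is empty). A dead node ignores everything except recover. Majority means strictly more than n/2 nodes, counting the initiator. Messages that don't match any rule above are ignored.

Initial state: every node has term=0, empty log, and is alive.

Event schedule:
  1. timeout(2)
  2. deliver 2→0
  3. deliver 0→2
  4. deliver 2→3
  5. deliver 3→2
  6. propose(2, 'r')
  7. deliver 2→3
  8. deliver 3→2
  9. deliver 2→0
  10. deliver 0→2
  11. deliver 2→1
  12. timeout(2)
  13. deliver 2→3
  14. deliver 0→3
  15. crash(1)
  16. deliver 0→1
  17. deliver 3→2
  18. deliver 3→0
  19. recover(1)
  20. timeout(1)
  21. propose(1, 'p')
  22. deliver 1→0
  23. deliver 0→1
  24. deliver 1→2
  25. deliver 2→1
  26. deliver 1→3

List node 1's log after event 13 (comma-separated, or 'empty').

after 1 — timeout(2): n2:cand/t1/[-]
after 2 — deliver 2→0: n0:foll/t1/[-]
after 3 — deliver 0→2: ·
after 4 — deliver 2→3: n3:foll/t1/[-]
after 5 — deliver 3→2: n2:lead/t1/[-]
after 6 — propose(2,'r'): n2:lead/t1/[r]
after 7 — deliver 2→3: n3:foll/t1/[r]
after 8 — deliver 3→2: ·
after 9 — deliver 2→0: n0:foll/t1/[r]
after 10 — deliver 0→2: ·
after 11 — deliver 2→1: n1:foll/t1/[-]
after 12 — timeout(2): n2:cand/t2/[r]
after 13 — deliver 2→3: n3:foll/t2/[r]

empty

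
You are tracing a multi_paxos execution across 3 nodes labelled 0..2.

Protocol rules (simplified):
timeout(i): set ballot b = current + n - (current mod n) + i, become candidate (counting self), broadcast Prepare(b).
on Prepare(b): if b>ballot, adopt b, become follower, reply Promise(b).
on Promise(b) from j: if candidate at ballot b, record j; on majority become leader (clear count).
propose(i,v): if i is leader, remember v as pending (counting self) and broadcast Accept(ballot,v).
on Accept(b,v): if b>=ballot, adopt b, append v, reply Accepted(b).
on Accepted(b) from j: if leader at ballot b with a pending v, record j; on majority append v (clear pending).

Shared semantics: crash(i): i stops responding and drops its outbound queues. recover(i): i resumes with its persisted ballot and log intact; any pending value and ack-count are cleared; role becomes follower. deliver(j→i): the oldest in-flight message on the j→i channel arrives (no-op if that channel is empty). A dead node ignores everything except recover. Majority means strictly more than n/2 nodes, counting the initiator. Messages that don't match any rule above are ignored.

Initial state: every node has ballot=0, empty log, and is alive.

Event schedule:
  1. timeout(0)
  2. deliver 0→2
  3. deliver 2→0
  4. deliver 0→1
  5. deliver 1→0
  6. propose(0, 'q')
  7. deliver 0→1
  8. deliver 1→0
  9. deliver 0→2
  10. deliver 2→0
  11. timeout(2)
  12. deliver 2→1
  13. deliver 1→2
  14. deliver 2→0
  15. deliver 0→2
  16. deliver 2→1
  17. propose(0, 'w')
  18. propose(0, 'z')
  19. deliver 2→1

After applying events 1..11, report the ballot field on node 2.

8

1. timeout(0):  <0:cand b3 ->
2. deliver 0→2:  <2:foll b3 ->
3. deliver 2→0:  <0:lead b3 ->
4. deliver 0→1:  <1:foll b3 ->
5. deliver 1→0:  nop
6. propose(0,'q'):  nop
7. deliver 0→1:  <1:foll b3 q>
8. deliver 1→0:  <0:lead b3 q>
9. deliver 0→2:  <2:foll b3 q>
10. deliver 2→0:  nop
11. timeout(2):  <2:cand b8 q>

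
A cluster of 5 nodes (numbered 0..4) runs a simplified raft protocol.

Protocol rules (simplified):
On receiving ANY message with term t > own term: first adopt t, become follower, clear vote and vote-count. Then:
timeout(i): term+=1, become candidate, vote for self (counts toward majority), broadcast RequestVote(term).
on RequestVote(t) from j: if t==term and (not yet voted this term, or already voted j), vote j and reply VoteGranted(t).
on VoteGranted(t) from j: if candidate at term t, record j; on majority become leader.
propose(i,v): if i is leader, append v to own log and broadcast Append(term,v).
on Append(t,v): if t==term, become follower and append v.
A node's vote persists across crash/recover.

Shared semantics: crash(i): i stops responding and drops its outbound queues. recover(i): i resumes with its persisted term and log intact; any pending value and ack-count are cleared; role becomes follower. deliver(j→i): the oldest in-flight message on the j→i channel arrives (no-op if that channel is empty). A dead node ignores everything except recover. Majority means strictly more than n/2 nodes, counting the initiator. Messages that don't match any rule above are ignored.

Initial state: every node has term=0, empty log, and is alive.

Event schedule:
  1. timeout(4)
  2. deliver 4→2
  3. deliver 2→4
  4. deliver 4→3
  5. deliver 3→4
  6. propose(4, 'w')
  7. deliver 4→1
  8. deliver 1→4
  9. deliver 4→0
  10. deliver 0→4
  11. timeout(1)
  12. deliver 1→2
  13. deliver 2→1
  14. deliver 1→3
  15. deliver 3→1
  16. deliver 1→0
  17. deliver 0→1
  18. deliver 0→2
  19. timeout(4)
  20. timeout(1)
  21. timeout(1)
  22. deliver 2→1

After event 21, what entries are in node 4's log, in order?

e1 timeout(4): 4[cand,t=1,-]
e2 deliver 4→2: 2[foll,t=1,-]
e3 deliver 2→4: ·
e4 deliver 4→3: 3[foll,t=1,-]
e5 deliver 3→4: 4[lead,t=1,-]
e6 propose(4,'w'): 4[lead,t=1,w]
e7 deliver 4→1: 1[foll,t=1,-]
e8 deliver 1→4: ·
e9 deliver 4→0: 0[foll,t=1,-]
e10 deliver 0→4: ·
e11 timeout(1): 1[cand,t=2,-]
e12 deliver 1→2: 2[foll,t=2,-]
e13 deliver 2→1: ·
e14 deliver 1→3: 3[foll,t=2,-]
e15 deliver 3→1: 1[lead,t=2,-]
e16 deliver 1→0: 0[foll,t=2,-]
e17 deliver 0→1: ·
e18 deliver 0→2: ·
e19 timeout(4): 4[cand,t=2,w]
e20 timeout(1): 1[cand,t=3,-]
e21 timeout(1): 1[cand,t=4,-]

w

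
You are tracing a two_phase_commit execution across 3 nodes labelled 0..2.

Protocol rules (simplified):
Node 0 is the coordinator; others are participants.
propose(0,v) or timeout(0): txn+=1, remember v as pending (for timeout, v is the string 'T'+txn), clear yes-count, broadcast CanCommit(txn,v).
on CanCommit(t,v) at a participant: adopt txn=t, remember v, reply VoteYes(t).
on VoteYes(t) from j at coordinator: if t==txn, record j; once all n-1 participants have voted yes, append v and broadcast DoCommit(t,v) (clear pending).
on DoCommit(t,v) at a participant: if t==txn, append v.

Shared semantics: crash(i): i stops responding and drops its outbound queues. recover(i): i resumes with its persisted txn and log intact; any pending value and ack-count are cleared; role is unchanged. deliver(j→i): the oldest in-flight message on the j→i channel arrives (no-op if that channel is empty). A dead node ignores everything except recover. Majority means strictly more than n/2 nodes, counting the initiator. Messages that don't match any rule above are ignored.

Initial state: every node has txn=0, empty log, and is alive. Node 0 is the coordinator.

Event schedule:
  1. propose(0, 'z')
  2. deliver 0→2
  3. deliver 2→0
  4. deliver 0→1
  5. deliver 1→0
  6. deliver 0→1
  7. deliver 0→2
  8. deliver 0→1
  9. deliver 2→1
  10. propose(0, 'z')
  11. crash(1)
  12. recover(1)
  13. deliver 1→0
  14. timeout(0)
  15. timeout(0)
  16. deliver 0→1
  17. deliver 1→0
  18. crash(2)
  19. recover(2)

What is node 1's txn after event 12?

1

e1 propose(0,'z'): 0[coor,t=1,-]
e2 deliver 0→2: 2[part,t=1,-]
e3 deliver 2→0: ·
e4 deliver 0→1: 1[part,t=1,-]
e5 deliver 1→0: 0[coor,t=1,z]
e6 deliver 0→1: 1[part,t=1,z]
e7 deliver 0→2: 2[part,t=1,z]
e8 deliver 0→1: ·
e9 deliver 2→1: ·
e10 propose(0,'z'): 0[coor,t=2,z]
e11 crash(1): 1[✗part,t=1,z]
e12 recover(1): 1[part,t=1,z]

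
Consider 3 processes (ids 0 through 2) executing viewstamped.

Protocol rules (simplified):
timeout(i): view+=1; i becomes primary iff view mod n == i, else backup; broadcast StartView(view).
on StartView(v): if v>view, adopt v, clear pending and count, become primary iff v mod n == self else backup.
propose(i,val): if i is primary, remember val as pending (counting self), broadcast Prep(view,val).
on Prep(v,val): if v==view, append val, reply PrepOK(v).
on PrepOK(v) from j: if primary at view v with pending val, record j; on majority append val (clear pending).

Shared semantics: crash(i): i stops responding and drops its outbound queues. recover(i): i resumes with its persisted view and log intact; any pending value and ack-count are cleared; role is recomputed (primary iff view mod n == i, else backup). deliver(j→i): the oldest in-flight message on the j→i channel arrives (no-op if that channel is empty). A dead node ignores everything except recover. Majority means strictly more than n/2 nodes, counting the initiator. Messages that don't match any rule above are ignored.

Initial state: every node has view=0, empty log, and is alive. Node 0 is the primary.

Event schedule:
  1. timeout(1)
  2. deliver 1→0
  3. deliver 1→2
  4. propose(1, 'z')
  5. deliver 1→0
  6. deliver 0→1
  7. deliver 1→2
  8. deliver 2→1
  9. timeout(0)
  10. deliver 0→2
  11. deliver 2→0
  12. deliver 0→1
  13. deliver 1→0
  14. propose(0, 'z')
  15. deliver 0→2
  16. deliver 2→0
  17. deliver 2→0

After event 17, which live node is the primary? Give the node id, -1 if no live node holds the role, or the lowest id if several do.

step 1 timeout(1): 1={prim,v=1,log=-}
step 2 deliver 1→0: 0={back,v=1,log=-}
step 3 deliver 1→2: 2={back,v=1,log=-}
step 4 propose(1,'z'): —
step 5 deliver 1→0: 0={back,v=1,log=z}
step 6 deliver 0→1: 1={prim,v=1,log=z}
step 7 deliver 1→2: 2={back,v=1,log=z}
step 8 deliver 2→1: —
step 9 timeout(0): 0={back,v=2,log=z}
step 10 deliver 0→2: 2={prim,v=2,log=z}
step 11 deliver 2→0: —
step 12 deliver 0→1: 1={back,v=2,log=z}
step 13 deliver 1→0: —
step 14 propose(0,'z'): —
step 15 deliver 0→2: —
step 16 deliver 2→0: —
step 17 deliver 2→0: —

2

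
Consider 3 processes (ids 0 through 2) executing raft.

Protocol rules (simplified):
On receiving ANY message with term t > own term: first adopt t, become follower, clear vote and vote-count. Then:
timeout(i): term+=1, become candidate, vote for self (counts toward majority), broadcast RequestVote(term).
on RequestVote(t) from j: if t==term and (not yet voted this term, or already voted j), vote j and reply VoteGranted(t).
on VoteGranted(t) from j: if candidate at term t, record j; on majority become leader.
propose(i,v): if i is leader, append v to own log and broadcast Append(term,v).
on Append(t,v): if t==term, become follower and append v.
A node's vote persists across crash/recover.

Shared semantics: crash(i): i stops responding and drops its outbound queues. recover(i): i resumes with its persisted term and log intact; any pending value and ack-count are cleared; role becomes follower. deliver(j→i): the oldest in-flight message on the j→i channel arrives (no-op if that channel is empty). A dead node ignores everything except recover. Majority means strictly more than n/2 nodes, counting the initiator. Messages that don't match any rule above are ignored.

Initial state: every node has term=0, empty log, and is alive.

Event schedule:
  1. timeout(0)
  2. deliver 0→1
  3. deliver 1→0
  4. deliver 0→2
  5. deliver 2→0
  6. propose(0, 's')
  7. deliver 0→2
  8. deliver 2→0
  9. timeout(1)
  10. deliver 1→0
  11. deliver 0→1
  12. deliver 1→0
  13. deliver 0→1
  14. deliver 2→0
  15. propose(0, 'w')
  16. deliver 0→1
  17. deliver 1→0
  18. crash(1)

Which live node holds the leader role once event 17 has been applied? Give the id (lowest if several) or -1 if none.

1

e1 timeout(0): 0[cand,t=1,-]
e2 deliver 0→1: 1[foll,t=1,-]
e3 deliver 1→0: 0[lead,t=1,-]
e4 deliver 0→2: 2[foll,t=1,-]
e5 deliver 2→0: ·
e6 propose(0,'s'): 0[lead,t=1,s]
e7 deliver 0→2: 2[foll,t=1,s]
e8 deliver 2→0: ·
e9 timeout(1): 1[cand,t=2,-]
e10 deliver 1→0: 0[foll,t=2,s]
e11 deliver 0→1: ·
e12 deliver 1→0: ·
e13 deliver 0→1: 1[lead,t=2,-]
e14 deliver 2→0: ·
e15 propose(0,'w'): ·
e16 deliver 0→1: ·
e17 deliver 1→0: ·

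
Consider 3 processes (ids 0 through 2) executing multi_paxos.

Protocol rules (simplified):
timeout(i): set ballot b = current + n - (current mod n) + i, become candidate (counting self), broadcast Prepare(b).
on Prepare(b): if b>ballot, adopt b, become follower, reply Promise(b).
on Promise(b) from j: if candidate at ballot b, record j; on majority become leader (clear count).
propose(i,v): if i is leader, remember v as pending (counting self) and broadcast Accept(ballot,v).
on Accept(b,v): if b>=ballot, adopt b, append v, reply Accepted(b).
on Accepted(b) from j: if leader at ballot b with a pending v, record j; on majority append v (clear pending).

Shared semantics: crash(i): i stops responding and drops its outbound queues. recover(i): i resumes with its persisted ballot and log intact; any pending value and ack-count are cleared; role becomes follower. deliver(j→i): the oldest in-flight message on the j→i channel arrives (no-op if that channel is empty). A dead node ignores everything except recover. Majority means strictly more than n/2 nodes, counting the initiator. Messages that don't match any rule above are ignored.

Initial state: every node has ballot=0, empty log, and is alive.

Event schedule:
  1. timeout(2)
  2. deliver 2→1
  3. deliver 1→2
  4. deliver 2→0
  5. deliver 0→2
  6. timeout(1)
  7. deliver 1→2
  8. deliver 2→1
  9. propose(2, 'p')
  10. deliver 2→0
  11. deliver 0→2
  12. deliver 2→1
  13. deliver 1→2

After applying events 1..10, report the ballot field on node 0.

after 1 — timeout(2): n2:cand/b5/[-]
after 2 — deliver 2→1: n1:foll/b5/[-]
after 3 — deliver 1→2: n2:lead/b5/[-]
after 4 — deliver 2→0: n0:foll/b5/[-]
after 5 — deliver 0→2: ·
after 6 — timeout(1): n1:cand/b7/[-]
after 7 — deliver 1→2: n2:foll/b7/[-]
after 8 — deliver 2→1: n1:lead/b7/[-]
after 9 — propose(2,'p'): ·
after 10 — deliver 2→0: ·

5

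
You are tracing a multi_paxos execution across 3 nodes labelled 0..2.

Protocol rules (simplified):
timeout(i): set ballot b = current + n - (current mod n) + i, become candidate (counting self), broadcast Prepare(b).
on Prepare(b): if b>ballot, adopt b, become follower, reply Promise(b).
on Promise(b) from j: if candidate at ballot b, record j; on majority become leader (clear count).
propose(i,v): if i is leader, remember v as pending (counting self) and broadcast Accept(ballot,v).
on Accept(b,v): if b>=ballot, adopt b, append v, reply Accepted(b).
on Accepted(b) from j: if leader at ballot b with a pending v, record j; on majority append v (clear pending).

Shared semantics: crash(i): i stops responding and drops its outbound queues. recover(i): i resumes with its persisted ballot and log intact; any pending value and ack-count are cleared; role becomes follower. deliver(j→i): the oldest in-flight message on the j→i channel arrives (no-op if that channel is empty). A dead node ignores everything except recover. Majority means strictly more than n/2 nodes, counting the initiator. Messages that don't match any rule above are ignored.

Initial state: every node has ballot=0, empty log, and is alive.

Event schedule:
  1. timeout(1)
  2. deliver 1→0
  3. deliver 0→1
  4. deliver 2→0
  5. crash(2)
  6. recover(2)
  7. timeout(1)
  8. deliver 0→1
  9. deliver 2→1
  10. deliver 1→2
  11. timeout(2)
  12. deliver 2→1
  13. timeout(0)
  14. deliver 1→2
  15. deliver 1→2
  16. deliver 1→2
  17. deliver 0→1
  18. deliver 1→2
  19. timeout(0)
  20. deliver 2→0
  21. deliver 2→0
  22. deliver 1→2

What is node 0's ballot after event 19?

step 1 timeout(1): 1={cand,b=4,log=-}
step 2 deliver 1→0: 0={foll,b=4,log=-}
step 3 deliver 0→1: 1={lead,b=4,log=-}
step 4 deliver 2→0: —
step 5 crash(2): 2={✗foll,b=0,log=-}
step 6 recover(2): 2={foll,b=0,log=-}
step 7 timeout(1): 1={cand,b=7,log=-}
step 8 deliver 0→1: —
step 9 deliver 2→1: —
step 10 deliver 1→2: 2={foll,b=4,log=-}
step 11 timeout(2): 2={cand,b=8,log=-}
step 12 deliver 2→1: —
step 13 timeout(0): 0={cand,b=6,log=-}
step 14 deliver 1→2: —
step 15 deliver 1→2: —
step 16 deliver 1→2: —
step 17 deliver 0→1: —
step 18 deliver 1→2: —
step 19 timeout(0): 0={cand,b=9,log=-}

9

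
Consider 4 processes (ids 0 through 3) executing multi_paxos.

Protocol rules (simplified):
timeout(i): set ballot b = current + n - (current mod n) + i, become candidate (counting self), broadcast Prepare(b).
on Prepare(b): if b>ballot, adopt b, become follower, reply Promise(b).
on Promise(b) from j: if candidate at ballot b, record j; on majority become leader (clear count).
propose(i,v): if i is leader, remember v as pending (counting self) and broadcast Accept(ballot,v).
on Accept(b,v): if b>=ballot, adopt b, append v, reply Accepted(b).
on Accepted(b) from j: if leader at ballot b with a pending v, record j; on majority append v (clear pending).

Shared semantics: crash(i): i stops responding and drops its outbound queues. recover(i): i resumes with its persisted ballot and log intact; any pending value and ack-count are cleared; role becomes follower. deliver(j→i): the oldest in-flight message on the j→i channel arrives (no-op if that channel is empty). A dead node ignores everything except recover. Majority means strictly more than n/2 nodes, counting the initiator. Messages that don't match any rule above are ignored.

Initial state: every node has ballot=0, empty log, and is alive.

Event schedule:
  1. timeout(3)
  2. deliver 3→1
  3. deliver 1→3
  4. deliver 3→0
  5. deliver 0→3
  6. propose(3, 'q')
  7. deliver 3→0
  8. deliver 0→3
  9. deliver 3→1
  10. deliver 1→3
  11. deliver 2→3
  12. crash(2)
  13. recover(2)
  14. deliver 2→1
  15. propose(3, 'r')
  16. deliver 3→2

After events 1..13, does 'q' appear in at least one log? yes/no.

after 1 — timeout(3): n3:cand/b7/[-]
after 2 — deliver 3→1: n1:foll/b7/[-]
after 3 — deliver 1→3: ·
after 4 — deliver 3→0: n0:foll/b7/[-]
after 5 — deliver 0→3: n3:lead/b7/[-]
after 6 — propose(3,'q'): ·
after 7 — deliver 3→0: n0:foll/b7/[q]
after 8 — deliver 0→3: ·
after 9 — deliver 3→1: n1:foll/b7/[q]
after 10 — deliver 1→3: n3:lead/b7/[q]
after 11 — deliver 2→3: ·
after 12 — crash(2): n2:✗foll/b0/[-]
after 13 — recover(2): n2:foll/b0/[-]

yes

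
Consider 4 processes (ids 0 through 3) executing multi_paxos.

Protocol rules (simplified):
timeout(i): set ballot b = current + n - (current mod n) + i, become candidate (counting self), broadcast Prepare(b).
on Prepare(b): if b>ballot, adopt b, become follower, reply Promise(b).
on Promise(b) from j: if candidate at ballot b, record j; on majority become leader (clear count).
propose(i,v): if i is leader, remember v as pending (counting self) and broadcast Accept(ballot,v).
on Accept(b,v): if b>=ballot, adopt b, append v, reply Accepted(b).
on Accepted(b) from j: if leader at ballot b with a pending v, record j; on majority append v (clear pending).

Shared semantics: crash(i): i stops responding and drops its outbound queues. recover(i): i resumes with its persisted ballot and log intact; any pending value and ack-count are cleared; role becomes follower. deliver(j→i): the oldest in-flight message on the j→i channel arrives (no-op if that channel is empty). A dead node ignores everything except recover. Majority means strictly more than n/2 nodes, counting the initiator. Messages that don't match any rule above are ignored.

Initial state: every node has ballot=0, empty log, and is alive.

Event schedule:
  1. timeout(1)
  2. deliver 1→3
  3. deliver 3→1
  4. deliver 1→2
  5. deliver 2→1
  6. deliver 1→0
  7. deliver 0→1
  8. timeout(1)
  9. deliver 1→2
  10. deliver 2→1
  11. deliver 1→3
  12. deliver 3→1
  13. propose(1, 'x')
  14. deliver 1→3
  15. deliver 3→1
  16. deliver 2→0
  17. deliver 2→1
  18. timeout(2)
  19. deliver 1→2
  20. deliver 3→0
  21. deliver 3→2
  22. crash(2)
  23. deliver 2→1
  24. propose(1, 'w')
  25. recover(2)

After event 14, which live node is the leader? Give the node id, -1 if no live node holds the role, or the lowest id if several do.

e1 timeout(1): 1[cand,b=5,-]
e2 deliver 1→3: 3[foll,b=5,-]
e3 deliver 3→1: ·
e4 deliver 1→2: 2[foll,b=5,-]
e5 deliver 2→1: 1[lead,b=5,-]
e6 deliver 1→0: 0[foll,b=5,-]
e7 deliver 0→1: ·
e8 timeout(1): 1[cand,b=9,-]
e9 deliver 1→2: 2[foll,b=9,-]
e10 deliver 2→1: ·
e11 deliver 1→3: 3[foll,b=9,-]
e12 deliver 3→1: 1[lead,b=9,-]
e13 propose(1,'x'): ·
e14 deliver 1→3: 3[foll,b=9,x]

1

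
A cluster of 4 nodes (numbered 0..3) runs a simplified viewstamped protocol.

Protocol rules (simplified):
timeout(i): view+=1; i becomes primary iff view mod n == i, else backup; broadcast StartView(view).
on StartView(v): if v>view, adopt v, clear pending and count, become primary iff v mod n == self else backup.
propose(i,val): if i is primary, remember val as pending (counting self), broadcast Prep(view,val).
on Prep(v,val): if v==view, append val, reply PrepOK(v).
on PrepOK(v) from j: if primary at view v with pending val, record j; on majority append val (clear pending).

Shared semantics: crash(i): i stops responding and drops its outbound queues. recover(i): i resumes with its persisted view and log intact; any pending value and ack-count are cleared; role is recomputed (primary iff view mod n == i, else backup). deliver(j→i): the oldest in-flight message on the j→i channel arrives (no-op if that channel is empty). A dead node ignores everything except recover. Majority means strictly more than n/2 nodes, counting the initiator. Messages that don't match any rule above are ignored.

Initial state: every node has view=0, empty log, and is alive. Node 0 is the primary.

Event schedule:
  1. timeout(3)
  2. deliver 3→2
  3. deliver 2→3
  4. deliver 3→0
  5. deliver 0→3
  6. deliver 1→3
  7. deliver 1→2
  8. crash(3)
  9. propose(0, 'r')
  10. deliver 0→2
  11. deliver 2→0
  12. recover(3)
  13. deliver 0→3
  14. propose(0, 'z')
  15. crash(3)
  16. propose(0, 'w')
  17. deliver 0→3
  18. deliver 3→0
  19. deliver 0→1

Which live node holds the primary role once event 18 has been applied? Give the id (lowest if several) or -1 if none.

step 1 timeout(3): 3={back,v=1,log=-}
step 2 deliver 3→2: 2={back,v=1,log=-}
step 3 deliver 2→3: —
step 4 deliver 3→0: 0={back,v=1,log=-}
step 5 deliver 0→3: —
step 6 deliver 1→3: —
step 7 deliver 1→2: —
step 8 crash(3): 3={✗back,v=1,log=-}
step 9 propose(0,'r'): —
step 10 deliver 0→2: —
step 11 deliver 2→0: —
step 12 recover(3): 3={back,v=1,log=-}
step 13 deliver 0→3: —
step 14 propose(0,'z'): —
step 15 crash(3): 3={✗back,v=1,log=-}
step 16 propose(0,'w'): —
step 17 deliver 0→3: —
step 18 deliver 3→0: —

-1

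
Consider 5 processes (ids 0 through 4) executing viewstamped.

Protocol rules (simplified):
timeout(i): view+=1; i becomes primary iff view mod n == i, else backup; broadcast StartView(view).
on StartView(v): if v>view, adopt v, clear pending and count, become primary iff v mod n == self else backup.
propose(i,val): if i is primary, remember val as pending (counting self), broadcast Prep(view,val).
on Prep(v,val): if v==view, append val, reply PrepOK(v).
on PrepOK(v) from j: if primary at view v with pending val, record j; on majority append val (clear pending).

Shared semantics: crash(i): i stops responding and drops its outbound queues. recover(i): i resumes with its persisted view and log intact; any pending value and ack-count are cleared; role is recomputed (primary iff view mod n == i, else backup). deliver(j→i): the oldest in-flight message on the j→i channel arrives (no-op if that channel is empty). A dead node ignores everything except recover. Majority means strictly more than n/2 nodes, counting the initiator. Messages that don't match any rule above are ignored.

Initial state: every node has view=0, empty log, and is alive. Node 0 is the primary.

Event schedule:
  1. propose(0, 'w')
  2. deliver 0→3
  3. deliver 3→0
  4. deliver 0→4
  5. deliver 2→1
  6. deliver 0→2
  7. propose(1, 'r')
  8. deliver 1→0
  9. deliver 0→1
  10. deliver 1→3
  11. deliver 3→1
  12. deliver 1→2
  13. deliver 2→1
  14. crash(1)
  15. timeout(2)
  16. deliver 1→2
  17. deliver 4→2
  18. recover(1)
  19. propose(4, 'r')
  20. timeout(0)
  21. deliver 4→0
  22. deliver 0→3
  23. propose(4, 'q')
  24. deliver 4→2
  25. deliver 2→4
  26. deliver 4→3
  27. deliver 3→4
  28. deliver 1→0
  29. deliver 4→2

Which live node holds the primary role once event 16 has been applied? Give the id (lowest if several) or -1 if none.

after 1 — propose(0,'w'): ·
after 2 — deliver 0→3: n3:back/v0/[w]
after 3 — deliver 3→0: ·
after 4 — deliver 0→4: n4:back/v0/[w]
after 5 — deliver 2→1: ·
after 6 — deliver 0→2: n2:back/v0/[w]
after 7 — propose(1,'r'): ·
after 8 — deliver 1→0: ·
after 9 — deliver 0→1: n1:back/v0/[w]
after 10 — deliver 1→3: ·
after 11 — deliver 3→1: ·
after 12 — deliver 1→2: ·
after 13 — deliver 2→1: ·
after 14 — crash(1): n1:✗back/v0/[w]
after 15 — timeout(2): n2:back/v1/[w]
after 16 — deliver 1→2: ·

0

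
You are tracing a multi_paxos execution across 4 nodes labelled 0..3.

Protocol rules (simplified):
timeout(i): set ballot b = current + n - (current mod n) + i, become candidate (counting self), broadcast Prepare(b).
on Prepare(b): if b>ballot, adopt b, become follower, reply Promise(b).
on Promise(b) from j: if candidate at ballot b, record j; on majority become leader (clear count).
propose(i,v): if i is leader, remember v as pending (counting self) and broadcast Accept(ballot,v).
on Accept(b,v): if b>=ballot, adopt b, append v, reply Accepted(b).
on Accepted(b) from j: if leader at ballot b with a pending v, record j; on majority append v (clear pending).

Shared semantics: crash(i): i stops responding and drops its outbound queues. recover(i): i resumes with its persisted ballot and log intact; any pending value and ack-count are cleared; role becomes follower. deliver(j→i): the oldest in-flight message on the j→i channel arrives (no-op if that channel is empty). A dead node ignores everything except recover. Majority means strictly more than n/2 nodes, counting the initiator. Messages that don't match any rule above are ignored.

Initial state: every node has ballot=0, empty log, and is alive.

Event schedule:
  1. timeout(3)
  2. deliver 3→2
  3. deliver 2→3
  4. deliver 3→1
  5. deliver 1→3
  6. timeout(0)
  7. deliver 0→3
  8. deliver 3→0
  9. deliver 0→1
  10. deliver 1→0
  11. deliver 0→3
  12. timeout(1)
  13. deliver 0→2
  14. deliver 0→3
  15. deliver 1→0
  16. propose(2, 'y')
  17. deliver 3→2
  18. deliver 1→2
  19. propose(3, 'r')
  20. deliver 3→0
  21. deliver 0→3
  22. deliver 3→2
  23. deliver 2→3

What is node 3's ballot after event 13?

7

[1] timeout(3) → N3(cand b7 [-])
[2] deliver 3→2 → N2(foll b7 [-])
[3] deliver 2→3 → ∅
[4] deliver 3→1 → N1(foll b7 [-])
[5] deliver 1→3 → N3(lead b7 [-])
[6] timeout(0) → N0(cand b4 [-])
[7] deliver 0→3 → ∅
[8] deliver 3→0 → N0(foll b7 [-])
[9] deliver 0→1 → ∅
[10] deliver 1→0 → ∅
[11] deliver 0→3 → ∅
[12] timeout(1) → N1(cand b9 [-])
[13] deliver 0→2 → ∅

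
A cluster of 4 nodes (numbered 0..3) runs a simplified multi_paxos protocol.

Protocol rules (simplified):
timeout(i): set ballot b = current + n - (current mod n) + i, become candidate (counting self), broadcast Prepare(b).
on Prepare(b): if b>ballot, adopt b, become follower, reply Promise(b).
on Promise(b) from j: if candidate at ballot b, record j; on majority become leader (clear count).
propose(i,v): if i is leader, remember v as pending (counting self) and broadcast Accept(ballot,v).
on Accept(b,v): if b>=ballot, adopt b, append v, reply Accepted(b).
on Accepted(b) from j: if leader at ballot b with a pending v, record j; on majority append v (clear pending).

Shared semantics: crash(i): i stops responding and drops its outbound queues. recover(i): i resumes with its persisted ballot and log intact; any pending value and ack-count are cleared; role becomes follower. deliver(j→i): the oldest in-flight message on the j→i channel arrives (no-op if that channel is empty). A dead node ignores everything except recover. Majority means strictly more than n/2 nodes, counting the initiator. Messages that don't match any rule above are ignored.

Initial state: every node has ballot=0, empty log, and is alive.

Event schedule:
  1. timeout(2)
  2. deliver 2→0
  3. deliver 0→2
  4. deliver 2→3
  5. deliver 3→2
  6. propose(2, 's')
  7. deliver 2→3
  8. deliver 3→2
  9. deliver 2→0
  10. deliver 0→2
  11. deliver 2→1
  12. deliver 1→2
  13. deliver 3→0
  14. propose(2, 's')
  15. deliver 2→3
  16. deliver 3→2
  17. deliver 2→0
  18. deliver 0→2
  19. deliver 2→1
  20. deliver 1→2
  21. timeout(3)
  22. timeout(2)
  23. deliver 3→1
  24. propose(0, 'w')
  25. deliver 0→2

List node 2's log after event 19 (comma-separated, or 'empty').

1. timeout(2):  <2:cand b6 ->
2. deliver 2→0:  <0:foll b6 ->
3. deliver 0→2:  nop
4. deliver 2→3:  <3:foll b6 ->
5. deliver 3→2:  <2:lead b6 ->
6. propose(2,'s'):  nop
7. deliver 2→3:  <3:foll b6 s>
8. deliver 3→2:  nop
9. deliver 2→0:  <0:foll b6 s>
10. deliver 0→2:  <2:lead b6 s>
11. deliver 2→1:  <1:foll b6 ->
12. deliver 1→2:  nop
13. deliver 3→0:  nop
14. propose(2,'s'):  nop
15. deliver 2→3:  <3:foll b6 s,s>
16. deliver 3→2:  nop
17. deliver 2→0:  <0:foll b6 s,s>
18. deliver 0→2:  <2:lead b6 s,s>
19. deliver 2→1:  <1:foll b6 s>

s,s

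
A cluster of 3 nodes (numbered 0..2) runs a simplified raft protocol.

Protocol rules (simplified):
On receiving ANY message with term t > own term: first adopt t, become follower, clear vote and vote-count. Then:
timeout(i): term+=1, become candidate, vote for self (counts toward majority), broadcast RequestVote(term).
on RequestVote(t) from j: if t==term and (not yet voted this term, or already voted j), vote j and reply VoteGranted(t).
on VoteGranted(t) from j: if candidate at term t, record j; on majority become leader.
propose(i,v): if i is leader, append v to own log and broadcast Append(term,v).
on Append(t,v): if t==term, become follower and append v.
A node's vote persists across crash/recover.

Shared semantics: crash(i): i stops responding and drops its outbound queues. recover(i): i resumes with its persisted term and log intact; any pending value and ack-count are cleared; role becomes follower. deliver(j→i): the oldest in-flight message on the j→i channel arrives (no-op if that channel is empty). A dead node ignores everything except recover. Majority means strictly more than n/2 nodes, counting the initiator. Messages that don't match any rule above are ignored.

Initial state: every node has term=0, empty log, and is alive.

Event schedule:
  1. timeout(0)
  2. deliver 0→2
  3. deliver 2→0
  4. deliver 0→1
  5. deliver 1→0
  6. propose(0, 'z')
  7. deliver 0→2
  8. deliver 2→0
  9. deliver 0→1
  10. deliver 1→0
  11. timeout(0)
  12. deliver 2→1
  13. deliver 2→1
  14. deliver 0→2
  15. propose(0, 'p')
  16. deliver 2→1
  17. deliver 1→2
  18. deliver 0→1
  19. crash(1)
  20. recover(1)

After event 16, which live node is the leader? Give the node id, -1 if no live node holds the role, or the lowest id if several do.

e1 timeout(0): 0[cand,t=1,-]
e2 deliver 0→2: 2[foll,t=1,-]
e3 deliver 2→0: 0[lead,t=1,-]
e4 deliver 0→1: 1[foll,t=1,-]
e5 deliver 1→0: ·
e6 propose(0,'z'): 0[lead,t=1,z]
e7 deliver 0→2: 2[foll,t=1,z]
e8 deliver 2→0: ·
e9 deliver 0→1: 1[foll,t=1,z]
e10 deliver 1→0: ·
e11 timeout(0): 0[cand,t=2,z]
e12 deliver 2→1: ·
e13 deliver 2→1: ·
e14 deliver 0→2: 2[foll,t=2,z]
e15 propose(0,'p'): ·
e16 deliver 2→1: ·

-1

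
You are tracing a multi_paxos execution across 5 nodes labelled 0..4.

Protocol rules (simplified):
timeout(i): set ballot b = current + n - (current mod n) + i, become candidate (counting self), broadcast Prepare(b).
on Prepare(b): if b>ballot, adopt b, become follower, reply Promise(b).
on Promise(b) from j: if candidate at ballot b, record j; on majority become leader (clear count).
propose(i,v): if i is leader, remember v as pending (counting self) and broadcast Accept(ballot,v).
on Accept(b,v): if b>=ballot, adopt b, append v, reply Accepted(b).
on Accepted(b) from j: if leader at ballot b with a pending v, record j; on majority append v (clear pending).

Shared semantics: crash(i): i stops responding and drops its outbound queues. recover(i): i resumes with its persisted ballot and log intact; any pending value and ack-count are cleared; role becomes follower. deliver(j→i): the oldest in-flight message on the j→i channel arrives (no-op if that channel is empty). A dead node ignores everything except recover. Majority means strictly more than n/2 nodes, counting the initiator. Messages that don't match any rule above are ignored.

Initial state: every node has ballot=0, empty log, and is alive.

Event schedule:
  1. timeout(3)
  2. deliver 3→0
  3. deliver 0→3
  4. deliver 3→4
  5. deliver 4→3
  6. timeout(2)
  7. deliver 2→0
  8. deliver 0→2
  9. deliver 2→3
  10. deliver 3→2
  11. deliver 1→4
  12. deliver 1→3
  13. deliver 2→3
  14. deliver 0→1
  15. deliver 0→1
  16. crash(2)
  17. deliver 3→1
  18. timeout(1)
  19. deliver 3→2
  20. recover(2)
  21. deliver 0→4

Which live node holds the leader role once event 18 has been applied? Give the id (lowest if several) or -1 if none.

step 1 timeout(3): 3={cand,b=8,log=-}
step 2 deliver 3→0: 0={foll,b=8,log=-}
step 3 deliver 0→3: —
step 4 deliver 3→4: 4={foll,b=8,log=-}
step 5 deliver 4→3: 3={lead,b=8,log=-}
step 6 timeout(2): 2={cand,b=7,log=-}
step 7 deliver 2→0: —
step 8 deliver 0→2: —
step 9 deliver 2→3: —
step 10 deliver 3→2: 2={foll,b=8,log=-}
step 11 deliver 1→4: —
step 12 deliver 1→3: —
step 13 deliver 2→3: —
step 14 deliver 0→1: —
step 15 deliver 0→1: —
step 16 crash(2): 2={✗foll,b=8,log=-}
step 17 deliver 3→1: 1={foll,b=8,log=-}
step 18 timeout(1): 1={cand,b=11,log=-}

3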